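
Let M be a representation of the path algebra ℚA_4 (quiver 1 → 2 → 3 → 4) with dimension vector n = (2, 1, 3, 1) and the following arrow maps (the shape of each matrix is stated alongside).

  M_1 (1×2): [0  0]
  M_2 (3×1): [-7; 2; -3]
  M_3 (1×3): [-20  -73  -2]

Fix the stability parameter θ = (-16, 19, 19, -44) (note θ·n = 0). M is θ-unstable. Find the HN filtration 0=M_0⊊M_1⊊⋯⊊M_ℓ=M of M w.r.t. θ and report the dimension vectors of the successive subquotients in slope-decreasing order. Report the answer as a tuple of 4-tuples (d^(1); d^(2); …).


Interval decomposition of M: I[1,1]^2, I[2,3], I[3,3], I[3,4].
HN type (ℓ=3): μ^(1)=19; μ^(2)=-25/2; μ^(3)=-16

((0, 1, 2, 0); (0, 0, 1, 1); (2, 0, 0, 0))


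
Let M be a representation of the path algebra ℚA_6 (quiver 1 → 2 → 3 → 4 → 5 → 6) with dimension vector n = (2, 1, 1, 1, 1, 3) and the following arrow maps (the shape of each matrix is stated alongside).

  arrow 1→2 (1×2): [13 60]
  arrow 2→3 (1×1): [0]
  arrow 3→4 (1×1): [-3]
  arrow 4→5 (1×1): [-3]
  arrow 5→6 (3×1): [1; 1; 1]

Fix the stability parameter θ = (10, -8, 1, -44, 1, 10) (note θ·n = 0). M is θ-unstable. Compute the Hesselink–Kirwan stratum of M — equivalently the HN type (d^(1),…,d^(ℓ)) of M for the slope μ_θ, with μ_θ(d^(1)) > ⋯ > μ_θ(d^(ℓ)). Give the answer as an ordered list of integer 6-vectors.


Interval decomposition of M: I[1,1], I[1,2], I[3,6], I[6,6]^2.
HN type (ℓ=3): μ^(1)=10; μ^(2)=1; μ^(3)=-43/2

((1, 0, 0, 0, 0, 3); (1, 1, 0, 0, 1, 0); (0, 0, 1, 1, 0, 0))


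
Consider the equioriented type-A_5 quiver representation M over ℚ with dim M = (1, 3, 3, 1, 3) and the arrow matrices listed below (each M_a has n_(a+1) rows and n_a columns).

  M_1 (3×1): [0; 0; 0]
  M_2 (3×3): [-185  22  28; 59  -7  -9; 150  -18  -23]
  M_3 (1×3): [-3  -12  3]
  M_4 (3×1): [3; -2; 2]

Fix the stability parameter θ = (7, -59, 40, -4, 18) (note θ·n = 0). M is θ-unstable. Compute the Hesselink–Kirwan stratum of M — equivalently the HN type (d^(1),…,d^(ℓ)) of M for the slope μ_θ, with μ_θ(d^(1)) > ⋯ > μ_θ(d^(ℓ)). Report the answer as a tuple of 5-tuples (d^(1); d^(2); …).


Interval decomposition of M: I[1,1], I[2,3]^2, I[2,5], I[5,5]^2.
HN type (ℓ=4): μ^(1)=40; μ^(2)=18; μ^(3)=7; μ^(4)=-59

((0, 0, 2, 0, 0); (0, 0, 1, 1, 3); (1, 0, 0, 0, 0); (0, 3, 0, 0, 0))


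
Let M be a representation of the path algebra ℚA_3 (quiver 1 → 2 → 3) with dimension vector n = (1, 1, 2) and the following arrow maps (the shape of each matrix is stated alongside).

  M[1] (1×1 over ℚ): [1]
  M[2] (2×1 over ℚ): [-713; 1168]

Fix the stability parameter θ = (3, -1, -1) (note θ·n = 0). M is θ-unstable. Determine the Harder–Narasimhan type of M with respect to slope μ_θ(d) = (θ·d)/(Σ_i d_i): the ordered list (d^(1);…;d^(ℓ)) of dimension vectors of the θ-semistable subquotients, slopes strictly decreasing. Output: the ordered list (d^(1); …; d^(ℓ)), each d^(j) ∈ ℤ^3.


Barcode: M ≅ I[1,3], I[3,3]. HN layers by μ_θ (2 steps, strictly decreasing):
  μ^(1)=1/3; μ^(2)=-1

((1, 1, 1); (0, 0, 1))


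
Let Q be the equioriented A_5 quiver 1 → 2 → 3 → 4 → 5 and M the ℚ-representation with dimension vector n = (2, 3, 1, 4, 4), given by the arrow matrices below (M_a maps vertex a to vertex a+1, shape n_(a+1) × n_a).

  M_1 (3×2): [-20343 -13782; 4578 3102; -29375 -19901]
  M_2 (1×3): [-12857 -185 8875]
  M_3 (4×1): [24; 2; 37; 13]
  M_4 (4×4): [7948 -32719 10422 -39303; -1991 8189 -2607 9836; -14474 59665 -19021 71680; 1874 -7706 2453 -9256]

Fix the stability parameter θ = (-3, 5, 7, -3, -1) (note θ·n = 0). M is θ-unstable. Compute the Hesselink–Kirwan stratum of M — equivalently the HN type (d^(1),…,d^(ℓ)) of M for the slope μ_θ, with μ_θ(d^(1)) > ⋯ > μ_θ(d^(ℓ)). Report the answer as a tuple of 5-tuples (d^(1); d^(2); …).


Interval decomposition of M: I[1,2], I[1,5], I[2,2], I[4,5]^3.
HN type (ℓ=4): μ^(1)=5; μ^(2)=2; μ^(3)=-1; μ^(4)=-3

((0, 2, 0, 0, 0); (0, 1, 1, 1, 1); (0, 0, 0, 0, 3); (2, 0, 0, 3, 0))


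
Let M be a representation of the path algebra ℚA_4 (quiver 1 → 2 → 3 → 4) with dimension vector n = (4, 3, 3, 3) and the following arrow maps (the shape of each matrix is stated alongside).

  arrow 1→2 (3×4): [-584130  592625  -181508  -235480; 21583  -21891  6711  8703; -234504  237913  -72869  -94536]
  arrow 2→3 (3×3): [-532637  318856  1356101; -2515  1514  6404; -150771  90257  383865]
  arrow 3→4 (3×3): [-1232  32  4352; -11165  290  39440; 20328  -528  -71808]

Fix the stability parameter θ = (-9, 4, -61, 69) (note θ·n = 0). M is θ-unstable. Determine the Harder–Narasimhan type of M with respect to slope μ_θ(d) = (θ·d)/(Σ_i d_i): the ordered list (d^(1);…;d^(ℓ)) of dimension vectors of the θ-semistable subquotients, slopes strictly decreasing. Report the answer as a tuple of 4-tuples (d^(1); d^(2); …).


Barcode: M ≅ I[1,1], I[1,3]^2, I[1,4], I[4,4]^2. HN layers by μ_θ (3 steps, strictly decreasing):
  μ^(1)=69; μ^(2)=-9; μ^(3)=-22

((0, 0, 0, 3); (1, 0, 0, 0); (3, 3, 3, 0))


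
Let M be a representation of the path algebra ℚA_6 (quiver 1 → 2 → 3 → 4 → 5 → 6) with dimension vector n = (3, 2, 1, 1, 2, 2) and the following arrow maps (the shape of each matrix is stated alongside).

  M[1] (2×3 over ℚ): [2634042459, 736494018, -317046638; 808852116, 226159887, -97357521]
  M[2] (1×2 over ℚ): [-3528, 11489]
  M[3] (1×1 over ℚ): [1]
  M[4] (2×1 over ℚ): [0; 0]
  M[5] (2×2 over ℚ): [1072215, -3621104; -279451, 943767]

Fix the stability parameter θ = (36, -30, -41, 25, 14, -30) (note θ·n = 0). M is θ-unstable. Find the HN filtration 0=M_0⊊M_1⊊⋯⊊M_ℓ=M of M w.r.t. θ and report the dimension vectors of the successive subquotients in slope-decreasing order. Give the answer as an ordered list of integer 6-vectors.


Via rank(M_{q-1}∘⋯∘M_p): M ≅ I[1,1], I[1,2], I[1,4], I[5,6]^2.
μ_θ-semistable layers: μ^(1)=36; μ^(2)=25; μ^(3)=3; μ^(4)=-8; μ^(5)=-35/3

((1, 0, 0, 0, 0, 0); (0, 0, 0, 1, 0, 0); (1, 1, 0, 0, 0, 0); (0, 0, 0, 0, 2, 2); (1, 1, 1, 0, 0, 0))


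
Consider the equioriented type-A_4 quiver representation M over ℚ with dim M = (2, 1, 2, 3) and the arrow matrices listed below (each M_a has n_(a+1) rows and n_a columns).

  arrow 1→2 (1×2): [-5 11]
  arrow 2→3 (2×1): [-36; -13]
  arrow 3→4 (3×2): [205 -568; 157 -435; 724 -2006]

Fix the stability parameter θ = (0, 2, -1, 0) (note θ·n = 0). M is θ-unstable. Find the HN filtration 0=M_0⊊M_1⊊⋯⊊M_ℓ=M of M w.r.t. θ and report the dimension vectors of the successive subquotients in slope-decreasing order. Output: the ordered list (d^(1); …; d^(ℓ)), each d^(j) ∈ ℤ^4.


Via rank(M_{q-1}∘⋯∘M_p): M ≅ I[1,1], I[1,4], I[3,4], I[4,4].
μ_θ-semistable layers: μ^(1)=1/3; μ^(2)=0; μ^(3)=-1

((0, 1, 1, 1); (2, 0, 0, 2); (0, 0, 1, 0))


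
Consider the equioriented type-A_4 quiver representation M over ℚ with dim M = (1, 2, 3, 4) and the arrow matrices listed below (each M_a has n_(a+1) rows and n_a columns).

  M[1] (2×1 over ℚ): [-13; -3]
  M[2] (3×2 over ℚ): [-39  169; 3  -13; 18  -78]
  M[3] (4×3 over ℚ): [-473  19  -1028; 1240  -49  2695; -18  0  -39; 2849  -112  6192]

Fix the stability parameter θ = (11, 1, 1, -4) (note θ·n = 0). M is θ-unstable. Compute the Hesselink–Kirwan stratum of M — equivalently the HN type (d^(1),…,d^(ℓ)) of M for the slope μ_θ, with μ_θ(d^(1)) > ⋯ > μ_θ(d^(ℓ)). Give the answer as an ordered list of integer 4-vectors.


Via rank(M_{q-1}∘⋯∘M_p): M ≅ I[1,2], I[2,4], I[3,4]^2, I[4,4].
μ_θ-semistable layers: μ^(1)=6; μ^(2)=-2/3; μ^(3)=-3/2; μ^(4)=-4

((1, 1, 0, 0); (0, 1, 1, 1); (0, 0, 2, 2); (0, 0, 0, 1))


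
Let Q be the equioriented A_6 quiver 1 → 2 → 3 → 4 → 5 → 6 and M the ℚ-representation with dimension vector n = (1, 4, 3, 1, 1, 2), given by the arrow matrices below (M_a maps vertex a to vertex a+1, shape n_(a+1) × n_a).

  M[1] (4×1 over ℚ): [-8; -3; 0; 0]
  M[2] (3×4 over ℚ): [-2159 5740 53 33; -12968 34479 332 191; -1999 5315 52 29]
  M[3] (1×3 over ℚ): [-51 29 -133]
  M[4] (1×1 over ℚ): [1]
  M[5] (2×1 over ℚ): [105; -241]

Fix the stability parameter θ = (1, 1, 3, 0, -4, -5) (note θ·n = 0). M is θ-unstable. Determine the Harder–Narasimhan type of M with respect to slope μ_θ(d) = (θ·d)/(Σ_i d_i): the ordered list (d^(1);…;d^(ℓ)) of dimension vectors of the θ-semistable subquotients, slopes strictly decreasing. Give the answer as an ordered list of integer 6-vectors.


Interval decomposition of M: I[1,3], I[2,2], I[2,3], I[2,6], I[6,6].
HN type (ℓ=4): μ^(1)=3; μ^(2)=1; μ^(3)=-1; μ^(4)=-5

((0, 0, 2, 0, 0, 0); (1, 3, 0, 0, 0, 0); (0, 1, 1, 1, 1, 1); (0, 0, 0, 0, 0, 1))


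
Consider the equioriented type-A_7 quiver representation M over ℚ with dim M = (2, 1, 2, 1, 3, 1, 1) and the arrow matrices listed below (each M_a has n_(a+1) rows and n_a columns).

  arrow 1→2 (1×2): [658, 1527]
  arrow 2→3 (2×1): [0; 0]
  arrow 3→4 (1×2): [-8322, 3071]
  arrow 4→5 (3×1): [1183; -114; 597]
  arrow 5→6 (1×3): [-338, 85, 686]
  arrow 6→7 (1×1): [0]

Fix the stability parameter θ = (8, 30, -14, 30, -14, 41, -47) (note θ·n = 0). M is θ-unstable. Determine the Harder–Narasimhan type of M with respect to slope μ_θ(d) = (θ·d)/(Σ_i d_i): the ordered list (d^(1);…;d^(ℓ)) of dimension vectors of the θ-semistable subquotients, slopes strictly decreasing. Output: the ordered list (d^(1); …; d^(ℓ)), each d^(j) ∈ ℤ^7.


Interval decomposition of M: I[1,1], I[1,2], I[3,3], I[3,6], I[5,5]^2, I[7,7].
HN type (ℓ=5): μ^(1)=41; μ^(2)=30; μ^(3)=8; μ^(4)=-14; μ^(5)=-47

((0, 0, 0, 0, 0, 1, 0); (0, 1, 0, 0, 0, 0, 0); (2, 0, 0, 1, 1, 0, 0); (0, 0, 2, 0, 2, 0, 0); (0, 0, 0, 0, 0, 0, 1))


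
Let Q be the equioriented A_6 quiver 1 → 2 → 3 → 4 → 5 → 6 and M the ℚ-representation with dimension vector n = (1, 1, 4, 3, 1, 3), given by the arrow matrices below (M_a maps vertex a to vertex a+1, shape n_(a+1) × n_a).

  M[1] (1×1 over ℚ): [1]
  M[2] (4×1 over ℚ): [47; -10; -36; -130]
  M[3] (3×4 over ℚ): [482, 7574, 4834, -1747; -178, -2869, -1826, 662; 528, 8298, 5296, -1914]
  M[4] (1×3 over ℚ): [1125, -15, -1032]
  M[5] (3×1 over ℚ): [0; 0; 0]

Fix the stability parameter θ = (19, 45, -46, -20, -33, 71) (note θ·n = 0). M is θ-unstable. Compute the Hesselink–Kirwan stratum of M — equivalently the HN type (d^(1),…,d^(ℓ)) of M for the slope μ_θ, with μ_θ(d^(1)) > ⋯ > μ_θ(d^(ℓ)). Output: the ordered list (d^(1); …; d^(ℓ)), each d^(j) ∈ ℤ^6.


Barcode: M ≅ I[1,3], I[3,3], I[3,4], I[3,5], I[4,4], I[6,6]^3. HN layers by μ_θ (5 steps, strictly decreasing):
  μ^(1)=71; μ^(2)=6; μ^(3)=-20; μ^(4)=-53/2; μ^(5)=-46

((0, 0, 0, 0, 0, 3); (1, 1, 1, 0, 0, 0); (0, 0, 0, 2, 0, 0); (0, 0, 0, 1, 1, 0); (0, 0, 3, 0, 0, 0))


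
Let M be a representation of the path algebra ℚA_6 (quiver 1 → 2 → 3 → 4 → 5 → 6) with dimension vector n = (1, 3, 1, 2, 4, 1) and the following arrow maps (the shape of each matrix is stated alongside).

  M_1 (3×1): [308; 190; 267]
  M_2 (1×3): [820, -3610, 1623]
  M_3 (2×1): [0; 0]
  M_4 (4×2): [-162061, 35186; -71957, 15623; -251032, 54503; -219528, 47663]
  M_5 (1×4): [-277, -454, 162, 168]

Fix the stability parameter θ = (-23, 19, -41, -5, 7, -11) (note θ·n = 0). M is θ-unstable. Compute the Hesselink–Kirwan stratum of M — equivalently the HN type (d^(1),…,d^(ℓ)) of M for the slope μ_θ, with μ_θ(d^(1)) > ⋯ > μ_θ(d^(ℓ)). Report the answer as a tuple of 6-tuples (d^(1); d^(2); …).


Interval decomposition of M: I[1,3], I[2,2]^2, I[4,5], I[4,6], I[5,5]^2.
HN type (ℓ=6): μ^(1)=19; μ^(2)=7; μ^(3)=-2; μ^(4)=-5; μ^(5)=-11; μ^(6)=-23

((0, 2, 0, 0, 0, 0); (0, 0, 0, 0, 3, 0); (0, 0, 0, 0, 1, 1); (0, 0, 0, 2, 0, 0); (0, 1, 1, 0, 0, 0); (1, 0, 0, 0, 0, 0))


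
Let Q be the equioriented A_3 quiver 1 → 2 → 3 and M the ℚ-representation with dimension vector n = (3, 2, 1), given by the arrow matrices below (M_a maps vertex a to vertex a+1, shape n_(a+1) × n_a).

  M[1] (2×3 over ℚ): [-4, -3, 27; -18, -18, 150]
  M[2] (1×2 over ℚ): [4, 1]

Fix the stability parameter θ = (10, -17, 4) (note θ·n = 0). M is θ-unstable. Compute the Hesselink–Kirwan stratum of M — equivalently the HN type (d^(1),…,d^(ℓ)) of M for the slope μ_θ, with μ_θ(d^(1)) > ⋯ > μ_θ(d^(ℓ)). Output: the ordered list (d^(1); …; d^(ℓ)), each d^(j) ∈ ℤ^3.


Interval decomposition of M: I[1,1], I[1,2], I[1,3].
HN type (ℓ=3): μ^(1)=10; μ^(2)=4; μ^(3)=-7/2

((1, 0, 0); (0, 0, 1); (2, 2, 0))


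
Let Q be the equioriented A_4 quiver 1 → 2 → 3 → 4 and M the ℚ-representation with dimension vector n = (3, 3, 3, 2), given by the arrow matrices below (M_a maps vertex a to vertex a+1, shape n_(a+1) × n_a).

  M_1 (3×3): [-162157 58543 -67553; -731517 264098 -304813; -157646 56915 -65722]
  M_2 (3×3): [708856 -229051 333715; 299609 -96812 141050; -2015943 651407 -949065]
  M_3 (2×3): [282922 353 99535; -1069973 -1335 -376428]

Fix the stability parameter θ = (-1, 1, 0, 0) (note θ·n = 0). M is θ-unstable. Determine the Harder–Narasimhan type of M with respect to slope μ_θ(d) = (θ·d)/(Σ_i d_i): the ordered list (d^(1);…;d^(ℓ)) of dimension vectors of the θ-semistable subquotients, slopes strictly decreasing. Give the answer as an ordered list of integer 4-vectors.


Interval decomposition of M: I[1,1], I[1,2], I[1,4], I[2,4], I[3,3].
HN type (ℓ=4): μ^(1)=1; μ^(2)=1/3; μ^(3)=0; μ^(4)=-1

((0, 1, 0, 0); (0, 2, 2, 2); (0, 0, 1, 0); (3, 0, 0, 0))


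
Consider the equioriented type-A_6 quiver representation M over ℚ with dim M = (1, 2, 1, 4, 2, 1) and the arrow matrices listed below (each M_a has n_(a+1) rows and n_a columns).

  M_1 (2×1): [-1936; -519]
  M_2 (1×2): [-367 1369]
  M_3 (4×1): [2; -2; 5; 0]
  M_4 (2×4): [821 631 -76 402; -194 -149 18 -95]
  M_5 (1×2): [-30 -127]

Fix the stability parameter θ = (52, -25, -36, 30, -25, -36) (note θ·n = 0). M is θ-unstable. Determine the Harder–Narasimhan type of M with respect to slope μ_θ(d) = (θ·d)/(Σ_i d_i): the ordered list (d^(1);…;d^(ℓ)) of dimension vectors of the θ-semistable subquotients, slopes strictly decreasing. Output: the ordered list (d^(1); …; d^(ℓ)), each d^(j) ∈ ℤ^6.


Interval decomposition of M: I[1,4], I[2,2], I[4,4], I[4,5], I[4,6].
HN type (ℓ=5): μ^(1)=30; μ^(2)=5/2; μ^(3)=-3; μ^(4)=-31/3; μ^(5)=-25

((0, 0, 0, 2, 0, 0); (0, 0, 0, 1, 1, 0); (1, 1, 1, 0, 0, 0); (0, 0, 0, 1, 1, 1); (0, 1, 0, 0, 0, 0))


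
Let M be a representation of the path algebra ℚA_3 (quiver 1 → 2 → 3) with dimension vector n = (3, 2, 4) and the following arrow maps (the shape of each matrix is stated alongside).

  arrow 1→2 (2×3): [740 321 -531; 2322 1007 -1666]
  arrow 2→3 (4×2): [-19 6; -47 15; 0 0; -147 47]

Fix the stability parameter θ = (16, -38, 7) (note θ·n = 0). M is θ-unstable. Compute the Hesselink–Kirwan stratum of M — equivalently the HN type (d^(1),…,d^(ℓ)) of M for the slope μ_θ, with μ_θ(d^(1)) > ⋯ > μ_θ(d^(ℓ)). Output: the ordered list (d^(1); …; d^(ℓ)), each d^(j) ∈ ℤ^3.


Via rank(M_{q-1}∘⋯∘M_p): M ≅ I[1,1], I[1,3]^2, I[3,3]^2.
μ_θ-semistable layers: μ^(1)=16; μ^(2)=7; μ^(3)=-11

((1, 0, 0); (0, 0, 4); (2, 2, 0))


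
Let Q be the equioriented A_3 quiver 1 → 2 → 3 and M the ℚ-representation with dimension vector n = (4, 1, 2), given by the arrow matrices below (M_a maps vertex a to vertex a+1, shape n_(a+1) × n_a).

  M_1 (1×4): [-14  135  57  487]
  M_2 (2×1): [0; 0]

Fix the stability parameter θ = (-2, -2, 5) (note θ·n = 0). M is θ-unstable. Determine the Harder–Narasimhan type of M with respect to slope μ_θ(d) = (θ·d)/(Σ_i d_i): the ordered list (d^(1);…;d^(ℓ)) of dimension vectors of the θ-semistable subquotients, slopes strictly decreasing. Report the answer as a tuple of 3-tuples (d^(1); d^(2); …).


Barcode: M ≅ I[1,1]^3, I[1,2], I[3,3]^2. HN layers by μ_θ (2 steps, strictly decreasing):
  μ^(1)=5; μ^(2)=-2

((0, 0, 2); (4, 1, 0))


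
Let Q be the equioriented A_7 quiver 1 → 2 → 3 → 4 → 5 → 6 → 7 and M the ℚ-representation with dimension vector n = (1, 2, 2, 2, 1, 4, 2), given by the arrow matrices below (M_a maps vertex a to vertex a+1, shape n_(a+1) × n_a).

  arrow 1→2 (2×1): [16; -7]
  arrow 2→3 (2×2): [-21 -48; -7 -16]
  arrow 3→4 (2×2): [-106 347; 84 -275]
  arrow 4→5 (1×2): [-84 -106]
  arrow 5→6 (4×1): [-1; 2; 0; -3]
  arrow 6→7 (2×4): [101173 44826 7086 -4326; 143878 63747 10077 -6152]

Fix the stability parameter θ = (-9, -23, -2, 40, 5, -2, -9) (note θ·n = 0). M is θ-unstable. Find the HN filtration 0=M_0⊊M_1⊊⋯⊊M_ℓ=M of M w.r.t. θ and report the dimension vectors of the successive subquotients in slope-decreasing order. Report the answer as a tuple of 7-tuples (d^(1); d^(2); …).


Interval decomposition of M: I[1,2], I[2,7], I[3,4], I[6,6]^2, I[6,7].
HN type (ℓ=6): μ^(1)=40; μ^(2)=17/2; μ^(3)=-2; μ^(4)=-11/2; μ^(5)=-16; μ^(6)=-23

((0, 0, 0, 1, 0, 0, 0); (0, 0, 0, 1, 1, 1, 1); (0, 0, 2, 0, 0, 2, 0); (0, 0, 0, 0, 0, 1, 1); (1, 1, 0, 0, 0, 0, 0); (0, 1, 0, 0, 0, 0, 0))


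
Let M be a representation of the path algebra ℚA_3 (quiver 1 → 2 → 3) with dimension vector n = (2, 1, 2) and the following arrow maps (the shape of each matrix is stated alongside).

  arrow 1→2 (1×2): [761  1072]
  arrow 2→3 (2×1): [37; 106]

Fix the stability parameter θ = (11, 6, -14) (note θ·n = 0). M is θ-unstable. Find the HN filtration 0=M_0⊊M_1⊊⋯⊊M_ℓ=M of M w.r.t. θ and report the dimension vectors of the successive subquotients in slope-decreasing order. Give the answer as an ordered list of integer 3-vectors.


Via rank(M_{q-1}∘⋯∘M_p): M ≅ I[1,1], I[1,3], I[3,3].
μ_θ-semistable layers: μ^(1)=11; μ^(2)=1; μ^(3)=-14

((1, 0, 0); (1, 1, 1); (0, 0, 1))


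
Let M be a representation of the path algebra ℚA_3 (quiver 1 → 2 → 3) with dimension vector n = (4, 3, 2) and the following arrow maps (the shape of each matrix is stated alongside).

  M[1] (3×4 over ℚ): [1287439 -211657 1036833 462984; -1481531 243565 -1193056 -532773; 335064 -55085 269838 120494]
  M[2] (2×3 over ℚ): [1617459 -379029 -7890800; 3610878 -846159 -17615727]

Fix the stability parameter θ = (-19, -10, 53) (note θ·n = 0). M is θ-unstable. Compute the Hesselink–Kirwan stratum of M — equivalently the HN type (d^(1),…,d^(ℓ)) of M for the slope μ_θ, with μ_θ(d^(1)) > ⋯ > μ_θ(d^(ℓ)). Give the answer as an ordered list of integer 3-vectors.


Via rank(M_{q-1}∘⋯∘M_p): M ≅ I[1,1], I[1,2], I[1,3]^2.
μ_θ-semistable layers: μ^(1)=53; μ^(2)=-10; μ^(3)=-19

((0, 0, 2); (0, 3, 0); (4, 0, 0))


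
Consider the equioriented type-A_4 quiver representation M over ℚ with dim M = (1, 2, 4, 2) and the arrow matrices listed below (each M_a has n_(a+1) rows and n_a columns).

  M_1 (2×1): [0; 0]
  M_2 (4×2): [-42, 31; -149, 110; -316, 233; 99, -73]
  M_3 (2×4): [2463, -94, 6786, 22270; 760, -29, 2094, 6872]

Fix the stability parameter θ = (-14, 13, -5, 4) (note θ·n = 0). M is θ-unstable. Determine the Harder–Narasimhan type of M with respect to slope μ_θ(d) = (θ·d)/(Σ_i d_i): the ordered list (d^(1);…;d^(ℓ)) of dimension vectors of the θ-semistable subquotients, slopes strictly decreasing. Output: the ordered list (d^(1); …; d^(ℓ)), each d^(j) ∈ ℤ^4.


Barcode: M ≅ I[1,1], I[2,4]^2, I[3,3]^2. HN layers by μ_θ (3 steps, strictly decreasing):
  μ^(1)=4; μ^(2)=-5; μ^(3)=-14

((0, 2, 2, 2); (0, 0, 2, 0); (1, 0, 0, 0))


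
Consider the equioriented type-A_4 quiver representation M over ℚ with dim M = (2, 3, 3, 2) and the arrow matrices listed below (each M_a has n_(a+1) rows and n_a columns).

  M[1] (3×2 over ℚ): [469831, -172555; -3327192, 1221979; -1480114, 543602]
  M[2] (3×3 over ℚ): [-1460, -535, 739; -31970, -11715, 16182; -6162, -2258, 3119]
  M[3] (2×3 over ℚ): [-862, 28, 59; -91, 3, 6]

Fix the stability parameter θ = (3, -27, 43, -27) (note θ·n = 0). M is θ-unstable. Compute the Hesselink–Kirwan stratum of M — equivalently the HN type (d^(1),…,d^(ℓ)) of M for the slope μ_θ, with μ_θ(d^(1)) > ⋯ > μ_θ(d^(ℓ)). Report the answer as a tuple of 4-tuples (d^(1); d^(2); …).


Barcode: M ≅ I[1,2], I[1,3], I[2,4], I[3,4]. HN layers by μ_θ (4 steps, strictly decreasing):
  μ^(1)=43; μ^(2)=8; μ^(3)=-12; μ^(4)=-27

((0, 0, 1, 0); (0, 0, 2, 2); (2, 2, 0, 0); (0, 1, 0, 0))


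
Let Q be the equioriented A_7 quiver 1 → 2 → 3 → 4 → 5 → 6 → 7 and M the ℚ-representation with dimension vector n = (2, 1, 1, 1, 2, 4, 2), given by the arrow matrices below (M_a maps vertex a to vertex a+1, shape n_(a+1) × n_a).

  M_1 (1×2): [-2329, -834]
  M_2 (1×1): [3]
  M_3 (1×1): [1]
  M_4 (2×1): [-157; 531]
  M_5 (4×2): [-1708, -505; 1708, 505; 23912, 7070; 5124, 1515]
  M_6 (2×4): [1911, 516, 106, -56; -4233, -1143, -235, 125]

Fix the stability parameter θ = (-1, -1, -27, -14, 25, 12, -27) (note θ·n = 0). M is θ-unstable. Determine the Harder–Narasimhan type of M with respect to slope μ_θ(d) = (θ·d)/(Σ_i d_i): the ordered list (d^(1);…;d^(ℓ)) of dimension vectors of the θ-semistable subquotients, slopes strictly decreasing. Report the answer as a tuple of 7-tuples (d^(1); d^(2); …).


Interval decomposition of M: I[1,1], I[1,7], I[5,5], I[6,6]^2, I[6,7].
HN type (ℓ=6): μ^(1)=25; μ^(2)=12; μ^(3)=10/3; μ^(4)=-1; μ^(5)=-15/2; μ^(6)=-43/4

((0, 0, 0, 0, 1, 0, 0); (0, 0, 0, 0, 0, 2, 0); (0, 0, 0, 0, 1, 1, 1); (1, 0, 0, 0, 0, 0, 0); (0, 0, 0, 0, 0, 1, 1); (1, 1, 1, 1, 0, 0, 0))


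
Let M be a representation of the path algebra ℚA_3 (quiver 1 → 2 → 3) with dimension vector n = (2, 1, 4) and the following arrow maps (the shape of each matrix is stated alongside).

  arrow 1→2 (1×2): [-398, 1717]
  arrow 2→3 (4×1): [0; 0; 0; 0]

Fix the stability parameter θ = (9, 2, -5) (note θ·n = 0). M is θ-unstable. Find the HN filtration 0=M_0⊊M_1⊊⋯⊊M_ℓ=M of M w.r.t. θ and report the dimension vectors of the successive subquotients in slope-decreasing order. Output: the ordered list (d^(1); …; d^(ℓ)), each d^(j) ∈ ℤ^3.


Via rank(M_{q-1}∘⋯∘M_p): M ≅ I[1,1], I[1,2], I[3,3]^4.
μ_θ-semistable layers: μ^(1)=9; μ^(2)=11/2; μ^(3)=-5

((1, 0, 0); (1, 1, 0); (0, 0, 4))


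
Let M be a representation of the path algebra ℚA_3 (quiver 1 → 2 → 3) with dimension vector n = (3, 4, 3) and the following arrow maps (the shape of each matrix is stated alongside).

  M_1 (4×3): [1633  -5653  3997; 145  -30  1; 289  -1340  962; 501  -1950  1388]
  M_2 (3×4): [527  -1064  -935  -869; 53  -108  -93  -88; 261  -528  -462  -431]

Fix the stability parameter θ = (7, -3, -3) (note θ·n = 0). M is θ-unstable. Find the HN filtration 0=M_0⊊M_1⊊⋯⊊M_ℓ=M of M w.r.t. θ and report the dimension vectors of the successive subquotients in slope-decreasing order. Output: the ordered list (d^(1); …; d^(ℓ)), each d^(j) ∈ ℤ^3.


Interval decomposition of M: I[1,2], I[1,3]^2, I[2,3].
HN type (ℓ=3): μ^(1)=2; μ^(2)=1/3; μ^(3)=-3

((1, 1, 0); (2, 2, 2); (0, 1, 1))


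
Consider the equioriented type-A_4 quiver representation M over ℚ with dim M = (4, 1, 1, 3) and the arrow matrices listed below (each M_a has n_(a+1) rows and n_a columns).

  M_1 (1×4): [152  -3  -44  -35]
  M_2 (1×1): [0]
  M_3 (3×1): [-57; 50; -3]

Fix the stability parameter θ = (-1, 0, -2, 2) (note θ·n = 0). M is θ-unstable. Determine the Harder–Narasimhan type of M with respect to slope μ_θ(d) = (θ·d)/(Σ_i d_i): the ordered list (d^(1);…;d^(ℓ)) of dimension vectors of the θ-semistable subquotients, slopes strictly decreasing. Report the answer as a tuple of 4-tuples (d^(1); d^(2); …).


Barcode: M ≅ I[1,1]^3, I[1,2], I[3,4], I[4,4]^2. HN layers by μ_θ (4 steps, strictly decreasing):
  μ^(1)=2; μ^(2)=0; μ^(3)=-1; μ^(4)=-2

((0, 0, 0, 3); (0, 1, 0, 0); (4, 0, 0, 0); (0, 0, 1, 0))


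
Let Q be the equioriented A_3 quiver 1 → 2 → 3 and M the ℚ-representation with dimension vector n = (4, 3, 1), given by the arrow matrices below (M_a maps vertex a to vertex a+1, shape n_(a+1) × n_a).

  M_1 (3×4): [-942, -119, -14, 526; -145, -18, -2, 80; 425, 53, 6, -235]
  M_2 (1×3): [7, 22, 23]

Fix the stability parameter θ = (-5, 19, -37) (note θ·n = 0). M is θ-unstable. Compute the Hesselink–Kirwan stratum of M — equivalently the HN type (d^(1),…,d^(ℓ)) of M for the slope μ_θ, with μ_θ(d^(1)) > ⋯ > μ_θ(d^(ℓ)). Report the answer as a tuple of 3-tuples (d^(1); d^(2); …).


Barcode: M ≅ I[1,1], I[1,2]^2, I[1,3]. HN layers by μ_θ (3 steps, strictly decreasing):
  μ^(1)=19; μ^(2)=-5; μ^(3)=-23/3

((0, 2, 0); (3, 0, 0); (1, 1, 1))


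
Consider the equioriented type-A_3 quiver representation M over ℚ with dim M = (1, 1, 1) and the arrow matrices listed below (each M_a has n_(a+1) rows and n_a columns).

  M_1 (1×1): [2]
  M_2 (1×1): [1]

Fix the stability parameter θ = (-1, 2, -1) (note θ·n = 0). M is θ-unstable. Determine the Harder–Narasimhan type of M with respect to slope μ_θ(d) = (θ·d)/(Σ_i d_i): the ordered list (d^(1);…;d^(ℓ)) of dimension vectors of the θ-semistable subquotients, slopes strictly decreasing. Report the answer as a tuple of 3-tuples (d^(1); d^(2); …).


Interval decomposition of M: I[1,3].
HN type (ℓ=2): μ^(1)=1/2; μ^(2)=-1

((0, 1, 1); (1, 0, 0))


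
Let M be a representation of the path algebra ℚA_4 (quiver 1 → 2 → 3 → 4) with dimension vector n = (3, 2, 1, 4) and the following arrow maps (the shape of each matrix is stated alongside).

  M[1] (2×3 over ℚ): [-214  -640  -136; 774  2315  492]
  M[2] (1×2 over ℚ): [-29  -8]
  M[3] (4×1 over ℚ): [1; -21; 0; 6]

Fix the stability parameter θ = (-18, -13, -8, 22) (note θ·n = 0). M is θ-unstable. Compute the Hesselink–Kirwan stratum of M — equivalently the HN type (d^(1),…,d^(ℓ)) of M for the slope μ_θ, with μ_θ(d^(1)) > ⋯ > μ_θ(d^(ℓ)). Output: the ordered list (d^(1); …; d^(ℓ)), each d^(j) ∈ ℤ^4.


Via rank(M_{q-1}∘⋯∘M_p): M ≅ I[1,1], I[1,2], I[1,4], I[4,4]^3.
μ_θ-semistable layers: μ^(1)=22; μ^(2)=-8; μ^(3)=-13; μ^(4)=-18

((0, 0, 0, 4); (0, 0, 1, 0); (0, 2, 0, 0); (3, 0, 0, 0))


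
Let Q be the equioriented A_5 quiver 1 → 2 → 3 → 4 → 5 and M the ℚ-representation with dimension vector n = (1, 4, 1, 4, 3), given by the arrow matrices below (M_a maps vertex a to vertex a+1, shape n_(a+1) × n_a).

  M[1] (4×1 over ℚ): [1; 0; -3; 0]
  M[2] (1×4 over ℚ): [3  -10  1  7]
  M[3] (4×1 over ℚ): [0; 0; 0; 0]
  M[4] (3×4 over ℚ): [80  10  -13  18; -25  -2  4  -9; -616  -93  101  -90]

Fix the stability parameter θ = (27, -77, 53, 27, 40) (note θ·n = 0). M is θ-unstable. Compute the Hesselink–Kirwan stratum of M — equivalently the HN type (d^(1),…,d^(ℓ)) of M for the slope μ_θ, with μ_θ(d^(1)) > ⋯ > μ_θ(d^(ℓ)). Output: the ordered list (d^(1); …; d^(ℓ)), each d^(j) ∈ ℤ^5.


Via rank(M_{q-1}∘⋯∘M_p): M ≅ I[1,2], I[2,2]^2, I[2,3], I[4,4], I[4,5]^3.
μ_θ-semistable layers: μ^(1)=53; μ^(2)=40; μ^(3)=27; μ^(4)=-25; μ^(5)=-77

((0, 0, 1, 0, 0); (0, 0, 0, 0, 3); (0, 0, 0, 4, 0); (1, 1, 0, 0, 0); (0, 3, 0, 0, 0))


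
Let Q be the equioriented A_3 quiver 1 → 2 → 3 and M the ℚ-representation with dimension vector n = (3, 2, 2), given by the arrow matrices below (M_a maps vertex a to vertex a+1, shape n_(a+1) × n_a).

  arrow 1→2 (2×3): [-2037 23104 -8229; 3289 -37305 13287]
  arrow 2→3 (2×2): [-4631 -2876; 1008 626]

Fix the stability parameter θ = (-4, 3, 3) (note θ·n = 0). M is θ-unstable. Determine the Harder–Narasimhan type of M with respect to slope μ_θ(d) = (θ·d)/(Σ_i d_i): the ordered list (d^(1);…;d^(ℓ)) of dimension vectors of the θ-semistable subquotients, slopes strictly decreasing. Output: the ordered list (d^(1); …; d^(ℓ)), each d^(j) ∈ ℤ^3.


Interval decomposition of M: I[1,1], I[1,3]^2.
HN type (ℓ=2): μ^(1)=3; μ^(2)=-4

((0, 2, 2); (3, 0, 0))


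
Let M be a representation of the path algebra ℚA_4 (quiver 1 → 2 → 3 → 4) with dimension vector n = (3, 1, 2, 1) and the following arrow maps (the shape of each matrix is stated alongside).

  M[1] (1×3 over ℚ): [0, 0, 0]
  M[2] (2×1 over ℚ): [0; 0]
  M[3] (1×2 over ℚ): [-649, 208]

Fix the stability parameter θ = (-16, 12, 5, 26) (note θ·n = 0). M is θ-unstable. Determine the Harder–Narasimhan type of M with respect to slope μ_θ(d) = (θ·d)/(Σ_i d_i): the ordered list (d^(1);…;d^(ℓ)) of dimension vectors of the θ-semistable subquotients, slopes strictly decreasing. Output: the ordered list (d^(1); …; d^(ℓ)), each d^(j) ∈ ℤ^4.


Interval decomposition of M: I[1,1]^3, I[2,2], I[3,3], I[3,4].
HN type (ℓ=4): μ^(1)=26; μ^(2)=12; μ^(3)=5; μ^(4)=-16

((0, 0, 0, 1); (0, 1, 0, 0); (0, 0, 2, 0); (3, 0, 0, 0))


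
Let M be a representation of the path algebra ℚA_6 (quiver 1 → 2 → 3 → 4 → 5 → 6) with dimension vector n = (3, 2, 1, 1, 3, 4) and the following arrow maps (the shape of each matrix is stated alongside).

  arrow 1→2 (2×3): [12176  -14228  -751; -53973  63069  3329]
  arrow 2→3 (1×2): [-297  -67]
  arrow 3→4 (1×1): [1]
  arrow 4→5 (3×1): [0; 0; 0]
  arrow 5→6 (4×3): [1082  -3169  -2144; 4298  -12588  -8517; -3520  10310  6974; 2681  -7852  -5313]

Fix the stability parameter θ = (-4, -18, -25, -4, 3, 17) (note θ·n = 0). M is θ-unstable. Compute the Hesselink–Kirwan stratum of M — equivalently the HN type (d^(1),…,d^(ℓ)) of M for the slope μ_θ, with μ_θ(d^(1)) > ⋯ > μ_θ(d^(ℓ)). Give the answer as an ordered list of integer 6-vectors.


Interval decomposition of M: I[1,1], I[1,2], I[1,4], I[5,6]^3, I[6,6].
HN type (ℓ=5): μ^(1)=17; μ^(2)=3; μ^(3)=-4; μ^(4)=-11; μ^(5)=-47/3

((0, 0, 0, 0, 0, 4); (0, 0, 0, 0, 3, 0); (1, 0, 0, 1, 0, 0); (1, 1, 0, 0, 0, 0); (1, 1, 1, 0, 0, 0))


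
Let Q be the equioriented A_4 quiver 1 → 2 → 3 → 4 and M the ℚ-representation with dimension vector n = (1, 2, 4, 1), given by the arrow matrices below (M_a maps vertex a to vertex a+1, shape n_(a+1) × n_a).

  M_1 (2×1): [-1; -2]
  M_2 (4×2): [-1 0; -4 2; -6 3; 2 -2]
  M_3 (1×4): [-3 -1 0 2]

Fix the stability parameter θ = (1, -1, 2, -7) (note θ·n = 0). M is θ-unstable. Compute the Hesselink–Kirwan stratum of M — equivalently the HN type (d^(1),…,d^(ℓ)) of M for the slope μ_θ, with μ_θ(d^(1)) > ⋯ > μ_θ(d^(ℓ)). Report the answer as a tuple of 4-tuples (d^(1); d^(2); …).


Via rank(M_{q-1}∘⋯∘M_p): M ≅ I[1,4], I[2,3], I[3,3]^2.
μ_θ-semistable layers: μ^(1)=2; μ^(2)=-1; μ^(3)=-5/4

((0, 0, 3, 0); (0, 1, 0, 0); (1, 1, 1, 1))


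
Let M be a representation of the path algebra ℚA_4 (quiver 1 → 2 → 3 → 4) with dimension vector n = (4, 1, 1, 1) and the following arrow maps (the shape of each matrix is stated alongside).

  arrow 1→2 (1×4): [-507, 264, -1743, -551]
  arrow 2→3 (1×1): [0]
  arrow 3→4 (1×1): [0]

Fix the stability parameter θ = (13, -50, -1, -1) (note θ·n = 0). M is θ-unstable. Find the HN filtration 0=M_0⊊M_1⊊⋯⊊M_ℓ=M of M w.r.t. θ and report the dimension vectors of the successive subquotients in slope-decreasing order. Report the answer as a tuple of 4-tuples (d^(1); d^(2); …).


Via rank(M_{q-1}∘⋯∘M_p): M ≅ I[1,1]^3, I[1,2], I[3,3], I[4,4].
μ_θ-semistable layers: μ^(1)=13; μ^(2)=-1; μ^(3)=-37/2

((3, 0, 0, 0); (0, 0, 1, 1); (1, 1, 0, 0))


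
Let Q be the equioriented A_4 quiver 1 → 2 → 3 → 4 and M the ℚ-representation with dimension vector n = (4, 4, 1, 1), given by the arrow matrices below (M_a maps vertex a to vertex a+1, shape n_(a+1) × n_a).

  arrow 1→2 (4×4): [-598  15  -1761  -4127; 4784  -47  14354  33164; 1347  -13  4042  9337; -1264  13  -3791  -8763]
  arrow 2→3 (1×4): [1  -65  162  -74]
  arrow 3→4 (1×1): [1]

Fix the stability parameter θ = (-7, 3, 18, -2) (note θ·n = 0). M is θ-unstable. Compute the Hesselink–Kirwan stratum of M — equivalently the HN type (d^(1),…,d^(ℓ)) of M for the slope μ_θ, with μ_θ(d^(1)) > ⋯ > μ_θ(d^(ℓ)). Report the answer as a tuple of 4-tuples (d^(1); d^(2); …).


Barcode: M ≅ I[1,2]^3, I[1,4]. HN layers by μ_θ (3 steps, strictly decreasing):
  μ^(1)=8; μ^(2)=3; μ^(3)=-7

((0, 0, 1, 1); (0, 4, 0, 0); (4, 0, 0, 0))


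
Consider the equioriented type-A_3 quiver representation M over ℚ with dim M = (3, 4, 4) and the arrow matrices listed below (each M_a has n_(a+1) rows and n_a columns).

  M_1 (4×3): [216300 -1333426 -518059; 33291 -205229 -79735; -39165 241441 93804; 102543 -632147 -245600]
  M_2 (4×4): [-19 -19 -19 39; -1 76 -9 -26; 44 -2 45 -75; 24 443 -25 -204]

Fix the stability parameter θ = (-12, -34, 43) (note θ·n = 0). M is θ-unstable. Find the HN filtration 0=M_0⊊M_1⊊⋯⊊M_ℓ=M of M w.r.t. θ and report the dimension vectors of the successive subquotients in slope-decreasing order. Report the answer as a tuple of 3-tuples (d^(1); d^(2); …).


Interval decomposition of M: I[1,1], I[1,3]^2, I[2,3]^2.
HN type (ℓ=4): μ^(1)=43; μ^(2)=-12; μ^(3)=-23; μ^(4)=-34

((0, 0, 4); (1, 0, 0); (2, 2, 0); (0, 2, 0))


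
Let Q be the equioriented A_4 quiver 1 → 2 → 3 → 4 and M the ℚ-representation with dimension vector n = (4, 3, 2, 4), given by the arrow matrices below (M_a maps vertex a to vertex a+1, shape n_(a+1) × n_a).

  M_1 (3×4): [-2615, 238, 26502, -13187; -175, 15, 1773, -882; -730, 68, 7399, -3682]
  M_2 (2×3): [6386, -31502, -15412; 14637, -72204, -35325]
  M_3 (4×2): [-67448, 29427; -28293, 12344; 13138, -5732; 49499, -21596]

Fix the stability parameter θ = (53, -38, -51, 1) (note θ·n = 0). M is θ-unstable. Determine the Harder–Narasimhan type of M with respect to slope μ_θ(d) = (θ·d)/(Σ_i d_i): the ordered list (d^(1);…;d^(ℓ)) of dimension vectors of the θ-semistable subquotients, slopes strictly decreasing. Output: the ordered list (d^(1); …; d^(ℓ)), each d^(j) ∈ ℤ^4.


Via rank(M_{q-1}∘⋯∘M_p): M ≅ I[1,1], I[1,2], I[1,4]^2, I[4,4]^2.
μ_θ-semistable layers: μ^(1)=53; μ^(2)=15/2; μ^(3)=1; μ^(4)=-12

((1, 0, 0, 0); (1, 1, 0, 0); (0, 0, 0, 4); (2, 2, 2, 0))


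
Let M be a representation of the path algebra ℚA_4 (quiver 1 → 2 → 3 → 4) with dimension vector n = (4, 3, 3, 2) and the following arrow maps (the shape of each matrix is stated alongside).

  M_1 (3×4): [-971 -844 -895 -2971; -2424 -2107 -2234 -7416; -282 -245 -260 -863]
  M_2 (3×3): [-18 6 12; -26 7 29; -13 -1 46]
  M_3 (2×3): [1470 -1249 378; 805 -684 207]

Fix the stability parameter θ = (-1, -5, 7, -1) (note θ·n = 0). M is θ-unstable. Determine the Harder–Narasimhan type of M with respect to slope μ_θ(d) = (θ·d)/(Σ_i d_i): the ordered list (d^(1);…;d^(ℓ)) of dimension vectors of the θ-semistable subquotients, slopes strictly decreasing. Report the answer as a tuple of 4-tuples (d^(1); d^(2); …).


Barcode: M ≅ I[1,1], I[1,2], I[1,4]^2, I[3,3]. HN layers by μ_θ (4 steps, strictly decreasing):
  μ^(1)=7; μ^(2)=3; μ^(3)=-1; μ^(4)=-3

((0, 0, 1, 0); (0, 0, 2, 2); (1, 0, 0, 0); (3, 3, 0, 0))


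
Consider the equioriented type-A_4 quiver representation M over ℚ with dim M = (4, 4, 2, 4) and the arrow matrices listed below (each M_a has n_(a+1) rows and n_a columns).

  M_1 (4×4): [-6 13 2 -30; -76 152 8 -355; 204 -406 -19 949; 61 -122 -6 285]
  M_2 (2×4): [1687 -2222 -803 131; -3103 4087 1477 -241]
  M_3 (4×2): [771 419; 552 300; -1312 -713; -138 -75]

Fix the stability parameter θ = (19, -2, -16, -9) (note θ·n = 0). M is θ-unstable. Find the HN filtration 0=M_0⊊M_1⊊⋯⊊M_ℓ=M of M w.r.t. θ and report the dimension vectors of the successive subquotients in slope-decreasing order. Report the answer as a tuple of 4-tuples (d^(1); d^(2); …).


Via rank(M_{q-1}∘⋯∘M_p): M ≅ I[1,2]^2, I[1,4]^2, I[4,4]^2.
μ_θ-semistable layers: μ^(1)=17/2; μ^(2)=-2; μ^(3)=-9

((2, 2, 0, 0); (2, 2, 2, 2); (0, 0, 0, 2))


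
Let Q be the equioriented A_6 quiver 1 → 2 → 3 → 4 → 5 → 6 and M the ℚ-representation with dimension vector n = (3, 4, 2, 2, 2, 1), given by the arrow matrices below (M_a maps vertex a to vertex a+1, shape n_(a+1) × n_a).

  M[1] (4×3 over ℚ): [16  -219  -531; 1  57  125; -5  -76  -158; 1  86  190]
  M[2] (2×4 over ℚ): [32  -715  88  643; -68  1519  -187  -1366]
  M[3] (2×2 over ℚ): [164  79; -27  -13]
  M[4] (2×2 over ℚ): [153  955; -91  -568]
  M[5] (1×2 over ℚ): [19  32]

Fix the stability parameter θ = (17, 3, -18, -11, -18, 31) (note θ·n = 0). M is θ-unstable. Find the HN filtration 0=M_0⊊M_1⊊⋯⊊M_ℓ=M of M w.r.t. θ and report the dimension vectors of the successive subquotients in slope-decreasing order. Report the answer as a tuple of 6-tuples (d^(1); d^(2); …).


Barcode: M ≅ I[1,2], I[1,5], I[1,6], I[2,2]. HN layers by μ_θ (4 steps, strictly decreasing):
  μ^(1)=31; μ^(2)=10; μ^(3)=3; μ^(4)=-27/5

((0, 0, 0, 0, 0, 1); (1, 1, 0, 0, 0, 0); (0, 1, 0, 0, 0, 0); (2, 2, 2, 2, 2, 0))


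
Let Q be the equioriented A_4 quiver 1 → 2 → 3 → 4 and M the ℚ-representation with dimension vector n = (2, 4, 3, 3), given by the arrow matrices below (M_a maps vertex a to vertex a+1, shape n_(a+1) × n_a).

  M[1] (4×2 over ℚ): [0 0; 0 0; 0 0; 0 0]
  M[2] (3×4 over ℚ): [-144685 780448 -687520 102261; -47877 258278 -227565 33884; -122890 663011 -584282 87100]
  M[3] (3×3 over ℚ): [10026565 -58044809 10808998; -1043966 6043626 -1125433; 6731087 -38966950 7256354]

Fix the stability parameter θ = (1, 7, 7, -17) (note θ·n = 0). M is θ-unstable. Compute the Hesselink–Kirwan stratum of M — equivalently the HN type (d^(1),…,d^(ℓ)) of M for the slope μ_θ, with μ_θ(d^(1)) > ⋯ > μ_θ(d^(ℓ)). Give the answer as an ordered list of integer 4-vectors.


Via rank(M_{q-1}∘⋯∘M_p): M ≅ I[1,1]^2, I[2,2], I[2,4]^3.
μ_θ-semistable layers: μ^(1)=7; μ^(2)=1; μ^(3)=-1

((0, 1, 0, 0); (2, 0, 0, 0); (0, 3, 3, 3))


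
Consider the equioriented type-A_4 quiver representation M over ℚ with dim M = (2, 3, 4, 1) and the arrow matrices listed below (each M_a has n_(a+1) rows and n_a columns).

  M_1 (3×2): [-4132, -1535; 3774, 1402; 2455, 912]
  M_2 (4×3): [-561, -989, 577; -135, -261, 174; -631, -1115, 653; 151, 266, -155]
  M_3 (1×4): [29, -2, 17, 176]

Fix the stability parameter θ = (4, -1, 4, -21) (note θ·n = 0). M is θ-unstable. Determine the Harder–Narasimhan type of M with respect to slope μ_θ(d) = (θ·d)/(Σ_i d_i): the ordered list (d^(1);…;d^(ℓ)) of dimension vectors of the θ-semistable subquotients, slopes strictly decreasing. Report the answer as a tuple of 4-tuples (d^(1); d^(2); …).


Via rank(M_{q-1}∘⋯∘M_p): M ≅ I[1,3], I[1,4], I[2,3], I[3,3].
μ_θ-semistable layers: μ^(1)=4; μ^(2)=3/2; μ^(3)=-1; μ^(4)=-7/2

((0, 0, 3, 0); (1, 1, 0, 0); (0, 1, 0, 0); (1, 1, 1, 1))


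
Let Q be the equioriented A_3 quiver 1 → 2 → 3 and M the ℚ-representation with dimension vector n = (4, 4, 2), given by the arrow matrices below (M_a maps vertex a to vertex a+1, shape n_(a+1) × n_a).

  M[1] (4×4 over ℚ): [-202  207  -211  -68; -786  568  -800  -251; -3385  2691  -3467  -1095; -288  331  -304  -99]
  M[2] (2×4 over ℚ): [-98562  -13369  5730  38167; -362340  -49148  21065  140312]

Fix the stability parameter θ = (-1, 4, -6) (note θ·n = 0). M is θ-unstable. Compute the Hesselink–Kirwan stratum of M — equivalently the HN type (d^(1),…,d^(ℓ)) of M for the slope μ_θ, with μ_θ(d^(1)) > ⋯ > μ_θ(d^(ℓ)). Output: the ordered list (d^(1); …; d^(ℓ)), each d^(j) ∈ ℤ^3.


Barcode: M ≅ I[1,2]^2, I[1,3]^2. HN layers by μ_θ (2 steps, strictly decreasing):
  μ^(1)=4; μ^(2)=-1

((0, 2, 0); (4, 2, 2))


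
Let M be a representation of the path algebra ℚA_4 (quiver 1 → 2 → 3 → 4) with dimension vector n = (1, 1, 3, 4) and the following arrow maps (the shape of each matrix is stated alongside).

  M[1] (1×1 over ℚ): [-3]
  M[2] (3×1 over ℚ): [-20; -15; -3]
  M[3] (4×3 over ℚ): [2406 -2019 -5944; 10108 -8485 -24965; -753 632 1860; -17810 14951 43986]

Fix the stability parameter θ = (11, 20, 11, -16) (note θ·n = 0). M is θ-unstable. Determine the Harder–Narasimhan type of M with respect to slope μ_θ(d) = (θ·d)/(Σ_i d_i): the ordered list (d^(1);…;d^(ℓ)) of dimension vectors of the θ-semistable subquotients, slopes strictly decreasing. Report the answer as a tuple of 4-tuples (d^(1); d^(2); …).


Via rank(M_{q-1}∘⋯∘M_p): M ≅ I[1,4], I[3,4]^2, I[4,4].
μ_θ-semistable layers: μ^(1)=13/2; μ^(2)=-5/2; μ^(3)=-16

((1, 1, 1, 1); (0, 0, 2, 2); (0, 0, 0, 1))
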